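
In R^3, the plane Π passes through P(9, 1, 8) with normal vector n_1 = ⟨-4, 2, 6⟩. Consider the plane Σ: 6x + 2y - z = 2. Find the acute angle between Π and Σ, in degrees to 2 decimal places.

57.14

Π: n_1·r = n_1·P gives -4x + 2y + 6z = 14.
cos θ = |n₁·n₂| / (|n₁||n₂|) = |-26| / (√56 · √41).
θ = arccos(0.54261) ≈ 57.14°.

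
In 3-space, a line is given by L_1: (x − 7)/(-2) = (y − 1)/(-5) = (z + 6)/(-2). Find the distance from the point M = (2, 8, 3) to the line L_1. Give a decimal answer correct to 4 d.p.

L_1 has direction (-2, -5, -2) through (7, 1, -6).
Taking (7, 1, -6) on L_1 with direction v = (-2, -5, -2): w = M − (7, 1, -6) = (-5, 7, 9), and w × v = (31, -28, 39).
Distance = |w × v| / |v| = √3266 / √33 ≈ 9.9484.

9.9484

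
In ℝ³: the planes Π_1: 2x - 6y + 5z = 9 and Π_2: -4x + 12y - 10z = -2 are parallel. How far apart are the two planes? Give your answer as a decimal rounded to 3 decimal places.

Rescale Π_2 by 1/(-2): 2x - 6y + 5z = 1. Then distance = |9 − 1| / √65 ≈ 0.992.

0.992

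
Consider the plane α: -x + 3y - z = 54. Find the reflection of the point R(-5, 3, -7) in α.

λ = (n·R − d)/|n|² = (21 − 54)/11 = -3.
Reflection = R − 2λn = (-5, 3, -7) − (-6)·(-1, 3, -1) = (-11, 21, -13).

(-11, 21, -13)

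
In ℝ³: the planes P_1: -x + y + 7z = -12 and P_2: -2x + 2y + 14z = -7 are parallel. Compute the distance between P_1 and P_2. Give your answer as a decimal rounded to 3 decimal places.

Rescale P_2 by 1/2: -x + y + 7z = -7/2. Then distance = |-12 − (-7/2)| / √51 ≈ 1.190.

1.190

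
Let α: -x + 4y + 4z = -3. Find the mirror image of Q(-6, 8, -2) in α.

λ = (n·Q − d)/|n|² = (30 − (-3))/33 = 1.
Reflection = Q − 2λn = (-6, 8, -2) − 2·(-1, 4, 4) = (-4, 0, -10).

(-4, 0, -10)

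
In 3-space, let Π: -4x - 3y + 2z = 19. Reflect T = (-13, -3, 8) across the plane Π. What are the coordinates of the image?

λ = (n·T − d)/|n|² = (77 − 19)/29 = 2.
Reflection = T − 2λn = (-13, -3, 8) − 4·(-4, -3, 2) = (3, 9, 0).

(3, 9, 0)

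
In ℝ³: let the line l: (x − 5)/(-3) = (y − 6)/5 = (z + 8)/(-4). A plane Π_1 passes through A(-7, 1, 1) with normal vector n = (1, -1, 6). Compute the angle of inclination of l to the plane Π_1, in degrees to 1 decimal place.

l has direction (-3, 5, -4) through (5, 6, -8).
Π_1: n·r = n·A gives x - y + 6z = -2.
sin θ = |n·v| / (|n||v|) = |-32| / (√38 · √50) = 0.73413.
θ ≈ 47.2°.

47.2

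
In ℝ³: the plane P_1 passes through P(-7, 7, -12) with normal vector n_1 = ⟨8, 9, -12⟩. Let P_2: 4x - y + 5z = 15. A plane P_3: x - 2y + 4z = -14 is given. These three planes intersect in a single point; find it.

P_1: n_1·r = n_1·P gives 8x + 9y - 12z = 151.
Solving the 3×3 linear system 8x + 9y - 12z = 151, 4x - y + 5z = 15, x - 2y + 4z = -14 (e.g. by elimination or Cramer's rule, determinant = 33) gives (8, 7, -2).

(8, 7, -2)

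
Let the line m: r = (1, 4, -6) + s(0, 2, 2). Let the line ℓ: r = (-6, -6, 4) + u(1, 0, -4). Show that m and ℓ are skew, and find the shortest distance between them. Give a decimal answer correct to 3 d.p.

Common perpendicular direction n = (0, 2, 2) × (1, 0, -4) = (-8, 2, -2).
With w = (-6, -6, 4) − (1, 4, -6) = (-7, -10, 10), w · n = 16.
Since n ≠ 0 the lines are not parallel, and w · n = 16 ≠ 0 so they do not intersect; hence they are skew.
Distance = |w · n| / |n| = |16| / √72 ≈ 1.886.

1.886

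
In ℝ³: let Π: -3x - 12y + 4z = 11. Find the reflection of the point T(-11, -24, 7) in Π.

λ = (n·T − d)/|n|² = (349 − 11)/169 = 2.
Reflection = T − 2λn = (-11, -24, 7) − 4·(-3, -12, 4) = (1, 24, -9).

(1, 24, -9)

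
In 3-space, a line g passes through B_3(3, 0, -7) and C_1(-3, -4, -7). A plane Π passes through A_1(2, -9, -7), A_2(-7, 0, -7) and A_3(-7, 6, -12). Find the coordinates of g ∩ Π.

(-3, -4, -7)

A direction vector for g is C_1 − B_3 = (-6, -4, 0).
A_1A_2 = (-9, 9, 0), A_1A_3 = (-9, 15, -5); a normal to Π is A_1A_2 × A_1A_3 = (-45, -45, -54).
Using A_1: Π has equation -45x - 45y - 54z = 693.
Substitute r = (3, 0, -7) + t(-6, -4, 0) into the plane: 243 + 450t = 693, so t = 1.
Intersection: (3, 0, -7) + 1·(-6, -4, 0) = (-3, -4, -7).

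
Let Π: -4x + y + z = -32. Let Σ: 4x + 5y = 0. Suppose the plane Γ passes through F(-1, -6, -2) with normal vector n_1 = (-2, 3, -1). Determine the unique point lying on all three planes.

(5, -4, -8)

Γ: n_1·r = n_1·F gives -2x + 3y - z = -14.
Solving the 3×3 linear system -4x + y + z = -32, 4x + 5y = 0, -2x + 3y - z = -14 (e.g. by elimination or Cramer's rule, determinant = 46) gives (5, -4, -8).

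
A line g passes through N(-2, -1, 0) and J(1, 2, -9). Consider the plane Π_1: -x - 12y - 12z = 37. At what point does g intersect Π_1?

A direction vector for g is J − N = (3, 3, -9).
Substitute r = (-2, -1, 0) + t(3, 3, -9) into the plane: 14 + 69t = 37, so t = 1/3.
Intersection: (-2, -1, 0) + (1/3)·(3, 3, -9) = (-1, 0, -3).

(-1, 0, -3)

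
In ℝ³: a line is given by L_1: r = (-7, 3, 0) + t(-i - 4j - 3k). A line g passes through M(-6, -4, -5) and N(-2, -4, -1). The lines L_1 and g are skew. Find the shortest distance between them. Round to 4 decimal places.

A direction vector for g is N − M = (4, 0, 4).
Common perpendicular direction n = (-1, -4, -3) × (4, 0, 4) = (-16, -8, 16).
With w = (-6, -4, -5) − (-7, 3, 0) = (1, -7, -5), w · n = -40.
Distance = |w · n| / |n| = |-40| / √576 ≈ 1.6667.

1.6667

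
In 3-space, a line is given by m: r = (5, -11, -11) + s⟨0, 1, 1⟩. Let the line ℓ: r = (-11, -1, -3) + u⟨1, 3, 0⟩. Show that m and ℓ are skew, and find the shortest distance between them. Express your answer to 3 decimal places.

Common perpendicular direction n = (0, 1, 1) × (1, 3, 0) = (-3, 1, -1).
With w = (-11, -1, -3) − (5, -11, -11) = (-16, 10, 8), w · n = 50.
Since n ≠ 0 the lines are not parallel, and w · n = 50 ≠ 0 so they do not intersect; hence they are skew.
Distance = |w · n| / |n| = |50| / √11 ≈ 15.076.

15.076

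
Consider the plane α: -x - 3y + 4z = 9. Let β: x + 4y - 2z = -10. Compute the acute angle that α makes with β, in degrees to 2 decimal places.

cos θ = |n₁·n₂| / (|n₁||n₂|) = |-21| / (√26 · √21).
θ = arccos(0.89872) ≈ 26.01°.

26.01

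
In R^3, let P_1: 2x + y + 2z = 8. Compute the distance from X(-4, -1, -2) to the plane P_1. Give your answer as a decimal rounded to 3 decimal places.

n·X − d = (2)·(-4) + (1)·(-1) + (2)·(-2) − 8 = -21; |n| = √9.
Distance = |-21| / √9 = 21/√9 ≈ 7.000.

7.000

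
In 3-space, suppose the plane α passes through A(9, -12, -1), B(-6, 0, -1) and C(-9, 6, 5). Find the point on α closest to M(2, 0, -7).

(-2, -5, -4)

AB = (-15, 12, 0), AC = (-18, 18, 6); a normal to α is AB × AC = (72, 90, -54).
Using A: α has equation 72x + 90y - 54z = -378.
Foot = M − λn with λ = (n·M − d)/|n|² = (522 − (-378))/16200 = 1/18.
Foot = (2, 0, -7) − (1/18)·(72, 90, -54) = (-2, -5, -4).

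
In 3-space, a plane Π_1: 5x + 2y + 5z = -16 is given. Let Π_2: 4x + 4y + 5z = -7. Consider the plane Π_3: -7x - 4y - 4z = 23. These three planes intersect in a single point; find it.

(-5, 2, 1)

Solving the 3×3 linear system 5x + 2y + 5z = -16, 4x + 4y + 5z = -7, -7x - 4y - 4z = 23 (e.g. by elimination or Cramer's rule, determinant = 42) gives (-5, 2, 1).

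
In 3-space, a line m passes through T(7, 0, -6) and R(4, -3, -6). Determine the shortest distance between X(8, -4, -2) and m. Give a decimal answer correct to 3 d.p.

5.339

A direction vector for m is R − T = (-3, -3, 0).
Taking (7, 0, -6) on m with direction v = (-3, -3, 0): w = X − (7, 0, -6) = (1, -4, 4), and w × v = (12, -12, -15).
Distance = |w × v| / |v| = √513 / √18 ≈ 5.339.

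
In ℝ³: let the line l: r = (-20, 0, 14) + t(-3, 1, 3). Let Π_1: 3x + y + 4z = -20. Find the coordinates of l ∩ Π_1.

Substitute r = (-20, 0, 14) + t(-3, 1, 3) into the plane: -4 + 4t = -20, so t = -4.
Intersection: (-20, 0, 14) + (-4)·(-3, 1, 3) = (-8, -4, 2).

(-8, -4, 2)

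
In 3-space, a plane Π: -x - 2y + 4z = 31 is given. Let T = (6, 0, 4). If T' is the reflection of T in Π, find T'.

(4, -4, 12)

λ = (n·T − d)/|n|² = (10 − 31)/21 = -1.
Reflection = T − 2λn = (6, 0, 4) − (-2)·(-1, -2, 4) = (4, -4, 12).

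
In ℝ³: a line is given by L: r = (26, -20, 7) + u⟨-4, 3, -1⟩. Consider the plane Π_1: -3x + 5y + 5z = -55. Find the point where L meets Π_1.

Substitute r = (26, -20, 7) + t(-4, 3, -1) into the plane: -143 + 22t = -55, so t = 4.
Intersection: (26, -20, 7) + 4·(-4, 3, -1) = (10, -8, 3).

(10, -8, 3)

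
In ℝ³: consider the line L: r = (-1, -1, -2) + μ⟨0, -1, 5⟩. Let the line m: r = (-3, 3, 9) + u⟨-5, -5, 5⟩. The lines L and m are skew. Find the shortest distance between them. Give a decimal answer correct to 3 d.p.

6.018

Common perpendicular direction n = (0, -1, 5) × (-5, -5, 5) = (20, -25, -5).
With w = (-3, 3, 9) − (-1, -1, -2) = (-2, 4, 11), w · n = -195.
Distance = |w · n| / |n| = |-195| / √1050 ≈ 6.018.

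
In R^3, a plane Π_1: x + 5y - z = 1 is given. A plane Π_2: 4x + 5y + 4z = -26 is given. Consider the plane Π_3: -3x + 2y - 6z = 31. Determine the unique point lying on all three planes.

(-9, 2, 0)

Solving the 3×3 linear system x + 5y - z = 1, 4x + 5y + 4z = -26, -3x + 2y - 6z = 31 (e.g. by elimination or Cramer's rule, determinant = -1) gives (-9, 2, 0).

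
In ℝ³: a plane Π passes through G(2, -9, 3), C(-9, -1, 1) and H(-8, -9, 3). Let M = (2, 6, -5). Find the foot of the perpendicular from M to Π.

GC = (-11, 8, -2), GH = (-10, 0, 0); a normal to Π is GC × GH = (0, 20, 80).
Using G: Π has equation 20y + 80z = 60.
Foot = M − λn with λ = (n·M − d)/|n|² = (-280 − 60)/6800 = -1/20.
Foot = (2, 6, -5) − (-1/20)·(0, 20, 80) = (2, 7, -1).

(2, 7, -1)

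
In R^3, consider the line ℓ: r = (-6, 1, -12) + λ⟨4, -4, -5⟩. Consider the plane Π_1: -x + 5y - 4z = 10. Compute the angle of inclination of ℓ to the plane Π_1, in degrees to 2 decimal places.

4.69

sin θ = |n·v| / (|n||v|) = |-4| / (√42 · √57) = 0.08175.
θ ≈ 4.69°.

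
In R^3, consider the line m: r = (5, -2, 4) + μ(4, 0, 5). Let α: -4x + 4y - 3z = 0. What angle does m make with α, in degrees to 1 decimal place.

sin θ = |n·v| / (|n||v|) = |-31| / (√41 · √41) = 0.75610.
θ ≈ 49.1°.

49.1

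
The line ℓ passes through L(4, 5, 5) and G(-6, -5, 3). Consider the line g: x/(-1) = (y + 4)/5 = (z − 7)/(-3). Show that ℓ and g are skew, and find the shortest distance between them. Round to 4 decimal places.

0.3620

A direction vector for ℓ is G − L = (-10, -10, -2).
g has direction (-1, 5, -3) through (0, -4, 7).
Common perpendicular direction n = (-10, -10, -2) × (-1, 5, -3) = (40, -28, -60).
With w = (0, -4, 7) − (4, 5, 5) = (-4, -9, 2), w · n = -28.
Since n ≠ 0 the lines are not parallel, and w · n = -28 ≠ 0 so they do not intersect; hence they are skew.
Distance = |w · n| / |n| = |-28| / √5984 ≈ 0.3620.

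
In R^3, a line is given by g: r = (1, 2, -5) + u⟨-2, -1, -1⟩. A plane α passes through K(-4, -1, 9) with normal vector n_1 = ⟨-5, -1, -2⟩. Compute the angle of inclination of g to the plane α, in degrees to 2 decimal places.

α: n_1·r = n_1·K gives -5x - y - 2z = 3.
sin θ = |n·v| / (|n||v|) = |13| / (√30 · √6) = 0.96896.
θ ≈ 75.69°.

75.69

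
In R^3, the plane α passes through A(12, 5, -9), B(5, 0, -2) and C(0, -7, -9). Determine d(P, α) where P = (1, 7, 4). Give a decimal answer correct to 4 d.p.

6.4360

AB = (-7, -5, 7), AC = (-12, -12, 0); a normal to α is AB × AC = (84, -84, 24).
Using A: α has equation 84x - 84y + 24z = 372.
n·P − d = (84)·(1) + (-84)·(7) + (24)·(4) − 372 = -780; |n| = √14688.
Distance = |-780| / √14688 = 780/√14688 ≈ 6.4360.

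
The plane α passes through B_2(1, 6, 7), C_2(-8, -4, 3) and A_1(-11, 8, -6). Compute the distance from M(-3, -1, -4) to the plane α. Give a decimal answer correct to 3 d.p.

B_2C_2 = (-9, -10, -4), B_2A_1 = (-12, 2, -13); a normal to α is B_2C_2 × B_2A_1 = (138, -69, -138).
Using B_2: α has equation 138x - 69y - 138z = -1242.
n·M − d = (138)·(-3) + (-69)·(-1) + (-138)·(-4) − (-1242) = 1449; |n| = √42849.
Distance = |1449| / √42849 = 1449/√42849 ≈ 7.000.

7.000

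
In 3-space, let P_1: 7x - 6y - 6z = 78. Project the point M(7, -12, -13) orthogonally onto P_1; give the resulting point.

(0, -6, -7)

Foot = M − λn with λ = (n·M − d)/|n|² = (199 − 78)/121 = 1.
Foot = (7, -12, -13) − 1·(7, -6, -6) = (0, -6, -7).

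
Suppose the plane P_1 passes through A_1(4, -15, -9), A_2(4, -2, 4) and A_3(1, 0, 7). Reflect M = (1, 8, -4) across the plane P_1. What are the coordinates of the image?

A_1A_2 = (0, 13, 13), A_1A_3 = (-3, 15, 16); a normal to P_1 is A_1A_2 × A_1A_3 = (13, -39, 39).
Using A_1: P_1 has equation 13x - 39y + 39z = 286.
λ = (n·M − d)/|n|² = (-455 − 286)/3211 = -3/13.
Reflection = M − 2λn = (1, 8, -4) − (-6/13)·(13, -39, 39) = (7, -10, 14).

(7, -10, 14)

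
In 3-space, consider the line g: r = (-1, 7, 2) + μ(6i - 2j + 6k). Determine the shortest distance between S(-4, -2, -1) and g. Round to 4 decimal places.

Taking (-1, 7, 2) on g with direction v = (6, -2, 6): w = S − (-1, 7, 2) = (-3, -9, -3), and w × v = (-60, 0, 60).
Distance = |w × v| / |v| = √7200 / √76 ≈ 9.7333.

9.7333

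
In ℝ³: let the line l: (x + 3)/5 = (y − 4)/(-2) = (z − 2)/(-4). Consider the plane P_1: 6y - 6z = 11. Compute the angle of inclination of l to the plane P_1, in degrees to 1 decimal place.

l has direction (5, -2, -4) through (-3, 4, 2).
sin θ = |n·v| / (|n||v|) = |12| / (√72 · √45) = 0.21082.
θ ≈ 12.2°.

12.2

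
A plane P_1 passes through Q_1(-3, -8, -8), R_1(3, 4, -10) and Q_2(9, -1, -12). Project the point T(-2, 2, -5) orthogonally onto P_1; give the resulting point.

Q_1R_1 = (6, 12, -2), Q_1Q_2 = (12, 7, -4); a normal to P_1 is Q_1R_1 × Q_1Q_2 = (-34, 0, -102).
Using Q_1: P_1 has equation -34x - 102z = 918.
Foot = T − λn with λ = (n·T − d)/|n|² = (578 − 918)/11560 = -1/34.
Foot = (-2, 2, -5) − (-1/34)·(-34, 0, -102) = (-3, 2, -8).

(-3, 2, -8)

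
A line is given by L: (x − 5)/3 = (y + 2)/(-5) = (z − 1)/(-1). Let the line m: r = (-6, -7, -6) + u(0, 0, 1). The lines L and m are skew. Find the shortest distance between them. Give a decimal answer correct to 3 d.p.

L has direction (3, -5, -1) through (5, -2, 1).
Common perpendicular direction n = (3, -5, -1) × (0, 0, 1) = (-5, -3, 0).
With w = (-6, -7, -6) − (5, -2, 1) = (-11, -5, -7), w · n = 70.
Distance = |w · n| / |n| = |70| / √34 ≈ 12.005.

12.005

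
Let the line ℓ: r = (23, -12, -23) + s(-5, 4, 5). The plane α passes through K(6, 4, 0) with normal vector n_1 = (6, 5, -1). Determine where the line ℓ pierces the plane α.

α: n_1·r = n_1·K gives 6x + 5y - z = 56.
Substitute r = (23, -12, -23) + t(-5, 4, 5) into the plane: 101 + (-15)t = 56, so t = 3.
Intersection: (23, -12, -23) + 3·(-5, 4, 5) = (8, 0, -8).

(8, 0, -8)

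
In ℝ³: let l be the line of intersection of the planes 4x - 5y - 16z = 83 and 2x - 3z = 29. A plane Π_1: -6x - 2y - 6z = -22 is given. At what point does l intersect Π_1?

Direction of l: (4, -5, -16) × (2, 0, -3) = (15, -20, 10).
A point on l: solving the two plane equations with x = 4 gives (4, 9, -7).
Substitute r = (4, 9, -7) + t(15, -20, 10) into the plane: 0 + (-110)t = -22, so t = 1/5.
Intersection: (4, 9, -7) + (1/5)·(15, -20, 10) = (7, 5, -5).

(7, 5, -5)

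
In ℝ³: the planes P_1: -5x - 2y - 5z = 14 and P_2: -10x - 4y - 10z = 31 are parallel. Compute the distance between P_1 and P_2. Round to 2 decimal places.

Rescale P_2 by 1/2: -5x - 2y - 5z = 31/2. Then distance = |14 − (31/2)| / √54 ≈ 0.20.

0.20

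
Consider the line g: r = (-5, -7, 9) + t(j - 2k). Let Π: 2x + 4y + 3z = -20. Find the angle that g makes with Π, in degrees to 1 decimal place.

sin θ = |n·v| / (|n||v|) = |-2| / (√29 · √5) = 0.16609.
θ ≈ 9.6°.

9.6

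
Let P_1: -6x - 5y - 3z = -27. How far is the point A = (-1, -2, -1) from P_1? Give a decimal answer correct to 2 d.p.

5.50

n·A − d = (-6)·(-1) + (-5)·(-2) + (-3)·(-1) − (-27) = 46; |n| = √70.
Distance = |46| / √70 = 46/√70 ≈ 5.50.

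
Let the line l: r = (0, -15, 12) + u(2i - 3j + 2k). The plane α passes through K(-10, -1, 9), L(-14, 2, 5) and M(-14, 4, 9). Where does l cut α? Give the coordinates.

KL = (-4, 3, -4), KM = (-4, 5, 0); a normal to α is KL × KM = (20, 16, -8).
Using K: α has equation 20x + 16y - 8z = -288.
Substitute r = (0, -15, 12) + t(2, -3, 2) into the plane: -336 + (-24)t = -288, so t = -2.
Intersection: (0, -15, 12) + (-2)·(2, -3, 2) = (-4, -9, 8).

(-4, -9, 8)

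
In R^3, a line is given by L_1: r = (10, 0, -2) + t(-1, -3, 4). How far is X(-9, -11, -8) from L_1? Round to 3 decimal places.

22.087

Taking (10, 0, -2) on L_1 with direction v = (-1, -3, 4): w = X − (10, 0, -2) = (-19, -11, -6), and w × v = (-62, 82, 46).
Distance = |w × v| / |v| = √12684 / √26 ≈ 22.087.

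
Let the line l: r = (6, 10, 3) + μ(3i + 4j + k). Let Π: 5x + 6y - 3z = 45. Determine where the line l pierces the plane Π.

Substitute r = (6, 10, 3) + t(3, 4, 1) into the plane: 81 + 36t = 45, so t = -1.
Intersection: (6, 10, 3) + (-1)·(3, 4, 1) = (3, 6, 2).

(3, 6, 2)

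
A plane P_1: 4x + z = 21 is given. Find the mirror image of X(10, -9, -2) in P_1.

(2, -9, -4)

λ = (n·X − d)/|n|² = (38 − 21)/17 = 1.
Reflection = X − 2λn = (10, -9, -2) − 2·(4, 0, 1) = (2, -9, -4).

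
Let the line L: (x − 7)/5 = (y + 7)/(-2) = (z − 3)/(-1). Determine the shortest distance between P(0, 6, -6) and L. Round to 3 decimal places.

14.452

L has direction (5, -2, -1) through (7, -7, 3).
Taking (7, -7, 3) on L with direction v = (5, -2, -1): w = P − (7, -7, 3) = (-7, 13, -9), and w × v = (-31, -52, -51).
Distance = |w × v| / |v| = √6266 / √30 ≈ 14.452.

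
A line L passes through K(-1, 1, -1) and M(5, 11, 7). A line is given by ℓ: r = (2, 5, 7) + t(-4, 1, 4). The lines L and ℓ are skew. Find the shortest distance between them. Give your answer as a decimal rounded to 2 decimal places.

3.03

A direction vector for L is M − K = (6, 10, 8).
Common perpendicular direction n = (6, 10, 8) × (-4, 1, 4) = (32, -56, 46).
With w = (2, 5, 7) − (-1, 1, -1) = (3, 4, 8), w · n = 240.
Distance = |w · n| / |n| = |240| / √6276 ≈ 3.03.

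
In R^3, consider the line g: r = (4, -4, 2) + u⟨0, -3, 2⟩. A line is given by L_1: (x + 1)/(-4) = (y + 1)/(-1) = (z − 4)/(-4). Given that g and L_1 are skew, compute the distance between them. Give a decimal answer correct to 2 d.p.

L_1 has direction (-4, -1, -4) through (-1, -1, 4).
Common perpendicular direction n = (0, -3, 2) × (-4, -1, -4) = (14, -8, -12).
With w = (-1, -1, 4) − (4, -4, 2) = (-5, 3, 2), w · n = -118.
Distance = |w · n| / |n| = |-118| / √404 ≈ 5.87.

5.87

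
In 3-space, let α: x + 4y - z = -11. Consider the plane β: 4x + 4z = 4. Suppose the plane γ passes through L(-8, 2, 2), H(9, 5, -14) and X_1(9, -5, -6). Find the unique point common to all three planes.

(3, -4, -2)

LH = (17, 3, -16), LX_1 = (17, -7, -8); a normal to γ is LH × LX_1 = (-136, -136, -170).
Using L: γ has equation -136x - 136y - 170z = 476.
Solving the 3×3 linear system x + 4y - z = -11, 4x + 4z = 4, -136x - 136y - 170z = 476 (e.g. by elimination or Cramer's rule, determinant = 1632) gives (3, -4, -2).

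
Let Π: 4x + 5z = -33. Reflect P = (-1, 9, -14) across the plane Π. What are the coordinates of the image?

(7, 9, -4)

λ = (n·P − d)/|n|² = (-74 − (-33))/41 = -1.
Reflection = P − 2λn = (-1, 9, -14) − (-2)·(4, 0, 5) = (7, 9, -4).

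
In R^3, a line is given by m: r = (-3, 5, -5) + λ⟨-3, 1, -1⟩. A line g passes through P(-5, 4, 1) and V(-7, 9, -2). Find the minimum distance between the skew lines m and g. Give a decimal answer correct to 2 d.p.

5.03

A direction vector for g is V − P = (-2, 5, -3).
Common perpendicular direction n = (-3, 1, -1) × (-2, 5, -3) = (2, -7, -13).
With w = (-5, 4, 1) − (-3, 5, -5) = (-2, -1, 6), w · n = -75.
Distance = |w · n| / |n| = |-75| / √222 ≈ 5.03.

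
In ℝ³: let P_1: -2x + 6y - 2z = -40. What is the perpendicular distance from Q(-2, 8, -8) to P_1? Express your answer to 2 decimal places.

16.28

n·Q − d = (-2)·(-2) + (6)·(8) + (-2)·(-8) − (-40) = 108; |n| = √44.
Distance = |108| / √44 = 108/√44 ≈ 16.28.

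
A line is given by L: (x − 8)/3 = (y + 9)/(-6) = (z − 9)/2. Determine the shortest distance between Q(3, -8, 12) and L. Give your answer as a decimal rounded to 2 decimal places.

L has direction (3, -6, 2) through (8, -9, 9).
Taking (8, -9, 9) on L with direction v = (3, -6, 2): w = Q − (8, -9, 9) = (-5, 1, 3), and w × v = (20, 19, 27).
Distance = |w × v| / |v| = √1490 / √49 ≈ 5.51.

5.51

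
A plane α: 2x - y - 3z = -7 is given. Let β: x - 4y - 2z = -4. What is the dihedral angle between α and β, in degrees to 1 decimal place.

45.6

cos θ = |n₁·n₂| / (|n₁||n₂|) = |12| / (√14 · √21).
θ = arccos(0.69985) ≈ 45.6°.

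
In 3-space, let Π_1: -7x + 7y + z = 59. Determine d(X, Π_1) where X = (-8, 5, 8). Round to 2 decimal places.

4.02

n·X − d = (-7)·(-8) + (7)·(5) + (1)·(8) − 59 = 40; |n| = √99.
Distance = |40| / √99 = 40/√99 ≈ 4.02.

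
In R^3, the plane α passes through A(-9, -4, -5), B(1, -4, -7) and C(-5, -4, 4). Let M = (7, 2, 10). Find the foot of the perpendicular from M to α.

(7, -4, 10)

AB = (10, 0, -2), AC = (4, 0, 9); a normal to α is AB × AC = (0, -98, 0).
Using A: α has equation -98y = 392.
Foot = M − λn with λ = (n·M − d)/|n|² = (-196 − 392)/9604 = -3/49.
Foot = (7, 2, 10) − (-3/49)·(0, -98, 0) = (7, -4, 10).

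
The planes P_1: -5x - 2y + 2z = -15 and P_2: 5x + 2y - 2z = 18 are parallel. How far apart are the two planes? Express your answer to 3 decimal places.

Rescale P_2 by 1/(-1): -5x - 2y + 2z = -18. Then distance = |-15 − (-18)| / √33 ≈ 0.522.

0.522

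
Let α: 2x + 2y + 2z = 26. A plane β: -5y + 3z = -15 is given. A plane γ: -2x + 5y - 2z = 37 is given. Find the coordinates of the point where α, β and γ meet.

Solving the 3×3 linear system 2x + 2y + 2z = 26, -5y + 3z = -15, -2x + 5y - 2z = 37 (e.g. by elimination or Cramer's rule, determinant = -42) gives (-6, 9, 10).

(-6, 9, 10)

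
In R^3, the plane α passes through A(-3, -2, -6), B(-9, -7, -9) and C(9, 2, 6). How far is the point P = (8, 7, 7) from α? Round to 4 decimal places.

AB = (-6, -5, -3), AC = (12, 4, 12); a normal to α is AB × AC = (-48, 36, 36).
Using A: α has equation -48x + 36y + 36z = -144.
n·P − d = (-48)·(8) + (36)·(7) + (36)·(7) − (-144) = 264; |n| = √4896.
Distance = |264| / √4896 = 264/√4896 ≈ 3.7730.

3.7730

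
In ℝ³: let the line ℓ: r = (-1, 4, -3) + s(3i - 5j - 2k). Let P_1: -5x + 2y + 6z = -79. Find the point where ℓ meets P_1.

(5, -6, -7)

Substitute r = (-1, 4, -3) + t(3, -5, -2) into the plane: -5 + (-37)t = -79, so t = 2.
Intersection: (-1, 4, -3) + 2·(3, -5, -2) = (5, -6, -7).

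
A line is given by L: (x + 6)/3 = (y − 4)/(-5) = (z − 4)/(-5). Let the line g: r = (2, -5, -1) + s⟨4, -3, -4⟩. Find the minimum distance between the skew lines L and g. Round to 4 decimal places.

3.9334

L has direction (3, -5, -5) through (-6, 4, 4).
Common perpendicular direction n = (3, -5, -5) × (4, -3, -4) = (5, -8, 11).
With w = (2, -5, -1) − (-6, 4, 4) = (8, -9, -5), w · n = 57.
Distance = |w · n| / |n| = |57| / √210 ≈ 3.9334.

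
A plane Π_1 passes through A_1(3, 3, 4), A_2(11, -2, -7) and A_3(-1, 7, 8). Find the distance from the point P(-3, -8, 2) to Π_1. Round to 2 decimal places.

A_1A_2 = (8, -5, -11), A_1A_3 = (-4, 4, 4); a normal to Π_1 is A_1A_2 × A_1A_3 = (24, 12, 12).
Using A_1: Π_1 has equation 24x + 12y + 12z = 156.
n·P − d = (24)·(-3) + (12)·(-8) + (12)·(2) − 156 = -300; |n| = √864.
Distance = |-300| / √864 = 300/√864 ≈ 10.21.

10.21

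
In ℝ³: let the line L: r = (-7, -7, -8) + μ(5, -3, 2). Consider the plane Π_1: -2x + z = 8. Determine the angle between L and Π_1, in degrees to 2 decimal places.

sin θ = |n·v| / (|n||v|) = |-8| / (√5 · √38) = 0.58038.
θ ≈ 35.48°.

35.48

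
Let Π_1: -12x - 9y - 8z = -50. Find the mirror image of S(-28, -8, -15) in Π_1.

λ = (n·S − d)/|n|² = (528 − (-50))/289 = 2.
Reflection = S − 2λn = (-28, -8, -15) − 4·(-12, -9, -8) = (20, 28, 17).

(20, 28, 17)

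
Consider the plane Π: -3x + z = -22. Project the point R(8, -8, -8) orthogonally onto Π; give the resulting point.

Foot = R − λn with λ = (n·R − d)/|n|² = (-32 − (-22))/10 = -1.
Foot = (8, -8, -8) − (-1)·(-3, 0, 1) = (5, -8, -7).

(5, -8, -7)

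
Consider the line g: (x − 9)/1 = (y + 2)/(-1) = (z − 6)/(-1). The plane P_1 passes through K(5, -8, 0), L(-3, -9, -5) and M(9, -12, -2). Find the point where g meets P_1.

(5, 2, 10)

g has direction (1, -1, -1) through (9, -2, 6).
KL = (-8, -1, -5), KM = (4, -4, -2); a normal to P_1 is KL × KM = (-18, -36, 36).
Using K: P_1 has equation -18x - 36y + 36z = 198.
Substitute r = (9, -2, 6) + t(1, -1, -1) into the plane: 126 + (-18)t = 198, so t = -4.
Intersection: (9, -2, 6) + (-4)·(1, -1, -1) = (5, 2, 10).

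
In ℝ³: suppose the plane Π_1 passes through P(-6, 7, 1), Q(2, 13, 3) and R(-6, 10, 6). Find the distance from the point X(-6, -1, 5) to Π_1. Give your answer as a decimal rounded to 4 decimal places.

PQ = (8, 6, 2), PR = (0, 3, 5); a normal to Π_1 is PQ × PR = (24, -40, 24).
Using P: Π_1 has equation 24x - 40y + 24z = -400.
n·X − d = (24)·(-6) + (-40)·(-1) + (24)·(5) − (-400) = 416; |n| = √2752.
Distance = |416| / √2752 = 416/√2752 ≈ 7.9299.

7.9299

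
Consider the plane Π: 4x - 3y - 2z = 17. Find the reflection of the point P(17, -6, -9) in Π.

(-7, 12, 3)

λ = (n·P − d)/|n|² = (104 − 17)/29 = 3.
Reflection = P − 2λn = (17, -6, -9) − 6·(4, -3, -2) = (-7, 12, 3).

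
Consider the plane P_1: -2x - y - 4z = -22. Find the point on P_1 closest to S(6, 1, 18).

Foot = S − λn with λ = (n·S − d)/|n|² = (-85 − (-22))/21 = -3.
Foot = (6, 1, 18) − (-3)·(-2, -1, -4) = (0, -2, 6).

(0, -2, 6)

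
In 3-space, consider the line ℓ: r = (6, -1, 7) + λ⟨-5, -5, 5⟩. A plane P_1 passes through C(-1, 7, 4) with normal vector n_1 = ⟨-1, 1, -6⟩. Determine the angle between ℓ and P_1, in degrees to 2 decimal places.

P_1: n_1·r = n_1·C gives -x + y - 6z = -16.
sin θ = |n·v| / (|n||v|) = |-30| / (√38 · √75) = 0.56195.
θ ≈ 34.19°.

34.19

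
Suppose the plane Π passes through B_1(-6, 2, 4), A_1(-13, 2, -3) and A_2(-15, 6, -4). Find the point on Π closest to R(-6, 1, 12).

B_1A_1 = (-7, 0, -7), B_1A_2 = (-9, 4, -8); a normal to Π is B_1A_1 × B_1A_2 = (28, 7, -28).
Using B_1: Π has equation 28x + 7y - 28z = -266.
Foot = R − λn with λ = (n·R − d)/|n|² = (-497 − (-266))/1617 = -1/7.
Foot = (-6, 1, 12) − (-1/7)·(28, 7, -28) = (-2, 2, 8).

(-2, 2, 8)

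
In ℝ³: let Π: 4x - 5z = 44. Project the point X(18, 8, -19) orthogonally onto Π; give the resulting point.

(6, 8, -4)

Foot = X − λn with λ = (n·X − d)/|n|² = (167 − 44)/41 = 3.
Foot = (18, 8, -19) − 3·(4, 0, -5) = (6, 8, -4).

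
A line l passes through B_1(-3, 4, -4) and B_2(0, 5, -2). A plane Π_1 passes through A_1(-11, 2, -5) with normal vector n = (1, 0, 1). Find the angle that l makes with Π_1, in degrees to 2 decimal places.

A direction vector for l is B_2 − B_1 = (3, 1, 2).
Π_1: n·r = n·A_1 gives x + z = -16.
sin θ = |n·v| / (|n||v|) = |5| / (√2 · √14) = 0.94491.
θ ≈ 70.89°.

70.89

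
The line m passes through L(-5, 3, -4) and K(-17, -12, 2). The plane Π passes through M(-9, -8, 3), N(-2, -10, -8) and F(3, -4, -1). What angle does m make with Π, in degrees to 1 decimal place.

A direction vector for m is K − L = (-12, -15, 6).
MN = (7, -2, -11), MF = (12, 4, -4); a normal to Π is MN × MF = (52, -104, 52).
Using M: Π has equation 52x - 104y + 52z = 520.
sin θ = |n·v| / (|n||v|) = |1248| / (√16224 · √405) = 0.48686.
θ ≈ 29.1°.

29.1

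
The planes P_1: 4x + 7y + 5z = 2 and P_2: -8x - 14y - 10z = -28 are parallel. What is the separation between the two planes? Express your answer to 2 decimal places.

Rescale P_2 by 1/(-2): 4x + 7y + 5z = 14. Then distance = |2 − 14| / √90 ≈ 1.26.

1.26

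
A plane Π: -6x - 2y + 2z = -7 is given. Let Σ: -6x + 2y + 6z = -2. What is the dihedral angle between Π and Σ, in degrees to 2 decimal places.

cos θ = |n₁·n₂| / (|n₁||n₂|) = |44| / (√44 · √76).
θ = arccos(0.76089) ≈ 40.46°.

40.46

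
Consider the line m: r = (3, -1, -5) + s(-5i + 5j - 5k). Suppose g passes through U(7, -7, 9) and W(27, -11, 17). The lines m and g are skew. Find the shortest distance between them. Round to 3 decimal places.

A direction vector for g is W − U = (20, -4, 8).
Common perpendicular direction n = (-5, 5, -5) × (20, -4, 8) = (20, -60, -80).
With w = (7, -7, 9) − (3, -1, -5) = (4, -6, 14), w · n = -680.
Distance = |w · n| / |n| = |-680| / √10400 ≈ 6.668.

6.668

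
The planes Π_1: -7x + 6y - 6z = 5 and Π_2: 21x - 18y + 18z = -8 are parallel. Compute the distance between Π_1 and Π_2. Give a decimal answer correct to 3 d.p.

Rescale Π_2 by 1/(-3): -7x + 6y - 6z = 8/3. Then distance = |5 − (8/3)| / √121 ≈ 0.212.

0.212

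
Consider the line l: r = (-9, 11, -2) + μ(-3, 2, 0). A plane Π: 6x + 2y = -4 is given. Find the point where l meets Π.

Substitute r = (-9, 11, -2) + t(-3, 2, 0) into the plane: -32 + (-14)t = -4, so t = -2.
Intersection: (-9, 11, -2) + (-2)·(-3, 2, 0) = (-3, 7, -2).

(-3, 7, -2)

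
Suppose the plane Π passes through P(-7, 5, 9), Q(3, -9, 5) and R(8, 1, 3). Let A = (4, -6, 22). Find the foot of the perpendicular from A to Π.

PQ = (10, -14, -4), PR = (15, -4, -6); a normal to Π is PQ × PR = (68, 0, 170).
Using P: Π has equation 68x + 170z = 1054.
Foot = A − λn with λ = (n·A − d)/|n|² = (4012 − 1054)/33524 = 3/34.
Foot = (4, -6, 22) − (3/34)·(68, 0, 170) = (-2, -6, 7).

(-2, -6, 7)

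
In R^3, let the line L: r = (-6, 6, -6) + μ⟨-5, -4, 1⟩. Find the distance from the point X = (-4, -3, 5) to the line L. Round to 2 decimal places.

Taking (-6, 6, -6) on L with direction v = (-5, -4, 1): w = X − (-6, 6, -6) = (2, -9, 11), and w × v = (35, -57, -53).
Distance = |w × v| / |v| = √7283 / √42 ≈ 13.17.

13.17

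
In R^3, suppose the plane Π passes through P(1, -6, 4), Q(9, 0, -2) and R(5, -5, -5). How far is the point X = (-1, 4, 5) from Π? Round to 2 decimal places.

8.03

PQ = (8, 6, -6), PR = (4, 1, -9); a normal to Π is PQ × PR = (-48, 48, -16).
Using P: Π has equation -48x + 48y - 16z = -400.
n·X − d = (-48)·(-1) + (48)·(4) + (-16)·(5) − (-400) = 560; |n| = √4864.
Distance = |560| / √4864 = 560/√4864 ≈ 8.03.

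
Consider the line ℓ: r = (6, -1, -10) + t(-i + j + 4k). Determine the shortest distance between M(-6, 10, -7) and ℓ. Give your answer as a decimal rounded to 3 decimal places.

14.351

Taking (6, -1, -10) on ℓ with direction v = (-1, 1, 4): w = M − (6, -1, -10) = (-12, 11, 3), and w × v = (41, 45, -1).
Distance = |w × v| / |v| = √3707 / √18 ≈ 14.351.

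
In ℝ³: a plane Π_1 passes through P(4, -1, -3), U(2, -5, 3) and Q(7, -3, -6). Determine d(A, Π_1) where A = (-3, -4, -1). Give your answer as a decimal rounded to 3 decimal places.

PU = (-2, -4, 6), PQ = (3, -2, -3); a normal to Π_1 is PU × PQ = (24, 12, 16).
Using P: Π_1 has equation 24x + 12y + 16z = 36.
n·A − d = (24)·(-3) + (12)·(-4) + (16)·(-1) − 36 = -172; |n| = √976.
Distance = |-172| / √976 = 172/√976 ≈ 5.506.

5.506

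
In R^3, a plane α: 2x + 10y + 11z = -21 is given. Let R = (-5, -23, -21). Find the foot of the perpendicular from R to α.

Foot = R − λn with λ = (n·R − d)/|n|² = (-471 − (-21))/225 = -2.
Foot = (-5, -23, -21) − (-2)·(2, 10, 11) = (-1, -3, 1).

(-1, -3, 1)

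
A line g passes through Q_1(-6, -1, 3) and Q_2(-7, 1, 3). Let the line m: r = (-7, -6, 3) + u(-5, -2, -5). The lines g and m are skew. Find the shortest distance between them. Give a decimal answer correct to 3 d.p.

A direction vector for g is Q_2 − Q_1 = (-1, 2, 0).
Common perpendicular direction n = (-1, 2, 0) × (-5, -2, -5) = (-10, -5, 12).
With w = (-7, -6, 3) − (-6, -1, 3) = (-1, -5, 0), w · n = 35.
Distance = |w · n| / |n| = |35| / √269 ≈ 2.134.

2.134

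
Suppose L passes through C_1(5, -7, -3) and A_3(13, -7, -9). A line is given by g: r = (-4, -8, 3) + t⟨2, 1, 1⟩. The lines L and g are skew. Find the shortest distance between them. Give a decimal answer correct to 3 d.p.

A direction vector for L is A_3 − C_1 = (8, 0, -6).
Common perpendicular direction n = (8, 0, -6) × (2, 1, 1) = (6, -20, 8).
With w = (-4, -8, 3) − (5, -7, -3) = (-9, -1, 6), w · n = 14.
Distance = |w · n| / |n| = |14| / √500 ≈ 0.626.

0.626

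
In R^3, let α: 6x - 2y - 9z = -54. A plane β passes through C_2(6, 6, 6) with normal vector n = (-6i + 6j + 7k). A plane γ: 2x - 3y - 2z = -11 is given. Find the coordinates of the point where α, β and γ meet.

(-10, -3, 0)

β: n·r = n·C_2 gives -6x + 6y + 7z = 42.
Solving the 3×3 linear system 6x - 2y - 9z = -54, -6x + 6y + 7z = 42, 2x - 3y - 2z = -11 (e.g. by elimination or Cramer's rule, determinant = -4) gives (-10, -3, 0).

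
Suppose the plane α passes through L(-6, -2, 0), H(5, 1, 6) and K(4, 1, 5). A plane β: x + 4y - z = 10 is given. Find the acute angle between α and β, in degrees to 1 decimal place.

59.8

LH = (11, 3, 6), LK = (10, 3, 5); a normal to α is LH × LK = (-3, 5, 3).
Using L: α has equation -3x + 5y + 3z = 8.
cos θ = |n₁·n₂| / (|n₁||n₂|) = |14| / (√43 · √18).
θ = arccos(0.50322) ≈ 59.8°.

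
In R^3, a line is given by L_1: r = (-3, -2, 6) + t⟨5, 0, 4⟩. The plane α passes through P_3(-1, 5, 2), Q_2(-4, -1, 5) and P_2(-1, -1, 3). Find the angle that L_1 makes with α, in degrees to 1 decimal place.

P_3Q_2 = (-3, -6, 3), P_3P_2 = (0, -6, 1); a normal to α is P_3Q_2 × P_3P_2 = (12, 3, 18).
Using P_3: α has equation 12x + 3y + 18z = 39.
sin θ = |n·v| / (|n||v|) = |132| / (√477 · √41) = 0.94389.
θ ≈ 70.7°.

70.7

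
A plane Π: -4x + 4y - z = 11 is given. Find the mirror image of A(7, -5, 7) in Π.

λ = (n·A − d)/|n|² = (-55 − 11)/33 = -2.
Reflection = A − 2λn = (7, -5, 7) − (-4)·(-4, 4, -1) = (-9, 11, 3).

(-9, 11, 3)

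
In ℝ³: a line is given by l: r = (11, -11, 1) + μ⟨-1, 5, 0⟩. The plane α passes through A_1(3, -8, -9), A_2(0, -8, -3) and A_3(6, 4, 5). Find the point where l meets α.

A_1A_2 = (-3, 0, 6), A_1A_3 = (3, 12, 14); a normal to α is A_1A_2 × A_1A_3 = (-72, 60, -36).
Using A_1: α has equation -72x + 60y - 36z = -372.
Substitute r = (11, -11, 1) + t(-1, 5, 0) into the plane: -1488 + 372t = -372, so t = 3.
Intersection: (11, -11, 1) + 3·(-1, 5, 0) = (8, 4, 1).

(8, 4, 1)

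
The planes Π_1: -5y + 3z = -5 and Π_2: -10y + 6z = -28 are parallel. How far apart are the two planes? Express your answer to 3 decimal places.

1.543

Rescale Π_2 by 1/2: -5y + 3z = -14. Then distance = |-5 − (-14)| / √34 ≈ 1.543.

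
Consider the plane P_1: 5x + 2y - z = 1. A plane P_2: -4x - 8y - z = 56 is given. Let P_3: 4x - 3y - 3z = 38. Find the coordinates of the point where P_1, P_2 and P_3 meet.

(5, -10, 4)

Solving the 3×3 linear system 5x + 2y - z = 1, -4x - 8y - z = 56, 4x - 3y - 3z = 38 (e.g. by elimination or Cramer's rule, determinant = 29) gives (5, -10, 4).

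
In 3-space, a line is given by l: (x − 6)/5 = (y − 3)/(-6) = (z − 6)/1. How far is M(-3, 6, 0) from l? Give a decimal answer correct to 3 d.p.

7.015

l has direction (5, -6, 1) through (6, 3, 6).
Taking (6, 3, 6) on l with direction v = (5, -6, 1): w = M − (6, 3, 6) = (-9, 3, -6), and w × v = (-33, -21, 39).
Distance = |w × v| / |v| = √3051 / √62 ≈ 7.015.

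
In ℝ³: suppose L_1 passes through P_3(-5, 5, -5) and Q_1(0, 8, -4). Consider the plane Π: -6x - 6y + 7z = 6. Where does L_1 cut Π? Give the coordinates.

(-10, 2, -6)

A direction vector for L_1 is Q_1 − P_3 = (5, 3, 1).
Substitute r = (-5, 5, -5) + t(5, 3, 1) into the plane: -35 + (-41)t = 6, so t = -1.
Intersection: (-5, 5, -5) + (-1)·(5, 3, 1) = (-10, 2, -6).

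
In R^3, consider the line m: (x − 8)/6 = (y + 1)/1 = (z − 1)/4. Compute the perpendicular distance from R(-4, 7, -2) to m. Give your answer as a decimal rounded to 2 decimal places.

10.39

m has direction (6, 1, 4) through (8, -1, 1).
Taking (8, -1, 1) on m with direction v = (6, 1, 4): w = R − (8, -1, 1) = (-12, 8, -3), and w × v = (35, 30, -60).
Distance = |w × v| / |v| = √5725 / √53 ≈ 10.39.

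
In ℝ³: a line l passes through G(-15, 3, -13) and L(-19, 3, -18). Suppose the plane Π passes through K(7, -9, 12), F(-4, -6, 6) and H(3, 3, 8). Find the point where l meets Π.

(1, 3, 7)

A direction vector for l is L − G = (-4, 0, -5).
KF = (-11, 3, -6), KH = (-4, 12, -4); a normal to Π is KF × KH = (60, -20, -120).
Using K: Π has equation 60x - 20y - 120z = -840.
Substitute r = (-15, 3, -13) + t(-4, 0, -5) into the plane: 600 + 360t = -840, so t = -4.
Intersection: (-15, 3, -13) + (-4)·(-4, 0, -5) = (1, 3, 7).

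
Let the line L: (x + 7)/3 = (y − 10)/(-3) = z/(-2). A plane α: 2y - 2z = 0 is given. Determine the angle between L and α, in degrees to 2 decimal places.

L has direction (3, -3, -2) through (-7, 10, 0).
sin θ = |n·v| / (|n||v|) = |-2| / (√8 · √22) = 0.15076.
θ ≈ 8.67°.

8.67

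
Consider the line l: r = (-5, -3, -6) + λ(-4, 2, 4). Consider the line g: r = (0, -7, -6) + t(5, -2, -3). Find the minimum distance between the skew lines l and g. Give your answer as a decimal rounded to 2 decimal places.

Common perpendicular direction n = (-4, 2, 4) × (5, -2, -3) = (2, 8, -2).
With w = (0, -7, -6) − (-5, -3, -6) = (5, -4, 0), w · n = -22.
Distance = |w · n| / |n| = |-22| / √72 ≈ 2.59.

2.59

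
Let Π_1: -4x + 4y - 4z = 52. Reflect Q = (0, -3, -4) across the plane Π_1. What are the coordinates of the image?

λ = (n·Q − d)/|n|² = (4 − 52)/48 = -1.
Reflection = Q − 2λn = (0, -3, -4) − (-2)·(-4, 4, -4) = (-8, 5, -12).

(-8, 5, -12)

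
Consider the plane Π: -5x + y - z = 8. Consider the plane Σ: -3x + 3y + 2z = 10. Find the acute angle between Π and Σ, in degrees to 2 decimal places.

cos θ = |n₁·n₂| / (|n₁||n₂|) = |16| / (√27 · √22).
θ = arccos(0.65649) ≈ 48.97°.

48.97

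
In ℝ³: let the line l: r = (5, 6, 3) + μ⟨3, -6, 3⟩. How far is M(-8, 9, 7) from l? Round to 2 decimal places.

12.51

Taking (5, 6, 3) on l with direction v = (3, -6, 3): w = M − (5, 6, 3) = (-13, 3, 4), and w × v = (33, 51, 69).
Distance = |w × v| / |v| = √8451 / √54 ≈ 12.51.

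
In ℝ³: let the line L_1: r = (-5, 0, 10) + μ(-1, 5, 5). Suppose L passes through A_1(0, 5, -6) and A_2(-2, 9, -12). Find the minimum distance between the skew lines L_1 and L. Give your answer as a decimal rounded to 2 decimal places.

A direction vector for L is A_2 − A_1 = (-2, 4, -6).
Common perpendicular direction n = (-1, 5, 5) × (-2, 4, -6) = (-50, -16, 6).
With w = (0, 5, -6) − (-5, 0, 10) = (5, 5, -16), w · n = -426.
Distance = |w · n| / |n| = |-426| / √2792 ≈ 8.06.

8.06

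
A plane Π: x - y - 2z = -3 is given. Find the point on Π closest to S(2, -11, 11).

(3, -12, 9)

Foot = S − λn with λ = (n·S − d)/|n|² = (-9 − (-3))/6 = -1.
Foot = (2, -11, 11) − (-1)·(1, -1, -2) = (3, -12, 9).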